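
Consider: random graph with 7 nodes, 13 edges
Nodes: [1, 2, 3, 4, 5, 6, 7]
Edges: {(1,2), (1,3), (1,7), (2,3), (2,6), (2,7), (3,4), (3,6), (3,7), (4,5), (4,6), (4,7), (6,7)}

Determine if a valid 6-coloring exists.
Yes, G is 6-colorable

A valid 6-coloring: color 1: [3, 5]; color 2: [7]; color 3: [2, 4]; color 4: [1, 6].
(χ(G) = 4 ≤ 6.)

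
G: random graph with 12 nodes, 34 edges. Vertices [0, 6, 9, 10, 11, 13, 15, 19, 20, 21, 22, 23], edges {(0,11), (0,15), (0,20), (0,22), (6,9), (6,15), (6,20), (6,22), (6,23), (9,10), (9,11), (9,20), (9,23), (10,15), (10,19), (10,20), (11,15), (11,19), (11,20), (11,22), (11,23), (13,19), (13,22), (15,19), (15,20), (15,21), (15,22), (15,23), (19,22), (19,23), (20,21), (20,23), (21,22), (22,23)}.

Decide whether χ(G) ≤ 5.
Yes, G is 5-colorable

A valid 5-coloring: color 1: [9, 13, 15]; color 2: [20, 22]; color 3: [0, 10, 21, 23]; color 4: [6, 11]; color 5: [19].
(χ(G) = 5 ≤ 5.)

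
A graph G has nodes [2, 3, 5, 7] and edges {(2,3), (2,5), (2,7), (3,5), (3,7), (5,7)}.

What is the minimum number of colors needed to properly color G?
Clique number ω(G) = 4 (lower bound: χ ≥ ω).
The clique on [2, 3, 5, 7] has size 4, forcing χ ≥ 4, and the coloring below uses 4 colors, so χ(G) = 4.
A valid 4-coloring: color 1: [2]; color 2: [3]; color 3: [7]; color 4: [5].

χ(G) = 4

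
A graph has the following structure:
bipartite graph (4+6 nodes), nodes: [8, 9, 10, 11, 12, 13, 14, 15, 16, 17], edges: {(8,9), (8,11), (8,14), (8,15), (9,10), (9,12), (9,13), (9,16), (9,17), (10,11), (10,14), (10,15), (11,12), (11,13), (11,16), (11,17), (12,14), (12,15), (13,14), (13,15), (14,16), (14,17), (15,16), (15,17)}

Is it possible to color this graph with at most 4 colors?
Yes, G is 4-colorable

A valid 4-coloring: color 1: [9, 11, 14, 15]; color 2: [8, 10, 12, 13, 16, 17].
(χ(G) = 2 ≤ 4.)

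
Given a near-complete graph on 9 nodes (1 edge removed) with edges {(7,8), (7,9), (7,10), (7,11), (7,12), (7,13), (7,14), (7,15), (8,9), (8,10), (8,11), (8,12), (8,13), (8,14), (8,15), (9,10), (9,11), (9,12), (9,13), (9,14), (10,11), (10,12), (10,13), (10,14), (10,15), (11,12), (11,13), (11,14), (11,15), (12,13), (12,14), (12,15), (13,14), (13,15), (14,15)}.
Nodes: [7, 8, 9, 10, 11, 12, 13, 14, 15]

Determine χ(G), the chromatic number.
Clique number ω(G) = 8 (lower bound: χ ≥ ω).
The clique on [7, 8, 9, 10, 11, 12, 13, 14] has size 8, forcing χ ≥ 8, and the coloring below uses 8 colors, so χ(G) = 8.
A valid 8-coloring: color 1: [12]; color 2: [8]; color 3: [14]; color 4: [11]; color 5: [7]; color 6: [13]; color 7: [10]; color 8: [9, 15].

χ(G) = 8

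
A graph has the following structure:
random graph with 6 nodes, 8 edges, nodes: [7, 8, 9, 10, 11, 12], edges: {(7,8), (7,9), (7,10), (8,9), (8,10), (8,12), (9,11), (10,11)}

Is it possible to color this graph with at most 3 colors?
Yes, G is 3-colorable

A valid 3-coloring: color 1: [8, 11]; color 2: [9, 10, 12]; color 3: [7].
(χ(G) = 3 ≤ 3.)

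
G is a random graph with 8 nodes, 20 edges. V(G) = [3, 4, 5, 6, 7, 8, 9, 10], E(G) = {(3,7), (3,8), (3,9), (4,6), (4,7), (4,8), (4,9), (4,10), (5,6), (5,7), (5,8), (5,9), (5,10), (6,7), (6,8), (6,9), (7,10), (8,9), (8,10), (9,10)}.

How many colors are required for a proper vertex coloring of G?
χ(G) = 4

Clique number ω(G) = 4 (lower bound: χ ≥ ω).
The clique on [4, 8, 9, 10] has size 4, forcing χ ≥ 4, and the coloring below uses 4 colors, so χ(G) = 4.
A valid 4-coloring: color 1: [7, 8]; color 2: [9]; color 3: [3, 6, 10]; color 4: [4, 5].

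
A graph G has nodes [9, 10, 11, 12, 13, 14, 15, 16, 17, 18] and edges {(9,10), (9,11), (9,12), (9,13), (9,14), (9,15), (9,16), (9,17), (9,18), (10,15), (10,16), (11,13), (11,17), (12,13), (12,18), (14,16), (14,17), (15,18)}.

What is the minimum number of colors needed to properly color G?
χ(G) = 4

Clique number ω(G) = 3 (lower bound: χ ≥ ω).
Odd cycle [16, 10, 15, 18, 12, 13, 11, 17, 14] needs 3 colors (χ ≥ 3).
Vertex 9 is adjacent to every vertex of [10, 11, 12, 13, 14, 15, 16, 17, 18], which already need 3 colors among themselves, so 9 needs a new color (χ ≥ 4).
The coloring below uses 4 colors, so χ(G) = 4.
A valid 4-coloring: color 1: [9]; color 2: [12, 15, 16, 17]; color 3: [10, 13, 14, 18]; color 4: [11].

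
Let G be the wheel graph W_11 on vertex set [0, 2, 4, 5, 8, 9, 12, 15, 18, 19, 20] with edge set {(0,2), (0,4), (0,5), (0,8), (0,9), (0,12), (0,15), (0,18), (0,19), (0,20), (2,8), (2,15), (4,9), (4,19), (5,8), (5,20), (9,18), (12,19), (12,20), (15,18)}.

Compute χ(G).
χ(G) = 3

Clique number ω(G) = 3 (lower bound: χ ≥ ω).
The clique on [0, 2, 8] has size 3, forcing χ ≥ 3, and the coloring below uses 3 colors, so χ(G) = 3.
A valid 3-coloring: color 1: [0]; color 2: [2, 4, 5, 12, 18]; color 3: [8, 9, 15, 19, 20].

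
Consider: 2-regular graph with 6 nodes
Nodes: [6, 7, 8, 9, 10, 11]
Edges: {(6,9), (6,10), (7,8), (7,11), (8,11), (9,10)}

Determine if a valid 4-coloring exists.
A valid 4-coloring: color 1: [7, 9]; color 2: [6, 11]; color 3: [8, 10].
(χ(G) = 3 ≤ 4.)

Yes, G is 4-colorable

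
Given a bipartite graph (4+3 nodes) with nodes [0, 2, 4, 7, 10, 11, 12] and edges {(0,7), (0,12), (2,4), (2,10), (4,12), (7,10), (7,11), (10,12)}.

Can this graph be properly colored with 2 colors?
A valid 2-coloring: color 1: [0, 4, 10, 11]; color 2: [2, 7, 12].
(χ(G) = 2 ≤ 2.)

Yes, G is 2-colorable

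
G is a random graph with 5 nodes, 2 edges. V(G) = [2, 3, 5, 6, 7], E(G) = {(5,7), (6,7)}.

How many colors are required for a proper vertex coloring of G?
Clique number ω(G) = 2 (lower bound: χ ≥ ω).
The graph is bipartite (no odd cycle), so 2 colors suffice: χ(G) = 2.
A valid 2-coloring: color 1: [2, 3, 7]; color 2: [5, 6].

χ(G) = 2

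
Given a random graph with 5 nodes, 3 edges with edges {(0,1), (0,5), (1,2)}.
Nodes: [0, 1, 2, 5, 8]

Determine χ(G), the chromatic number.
χ(G) = 2

Clique number ω(G) = 2 (lower bound: χ ≥ ω).
The graph is bipartite (no odd cycle), so 2 colors suffice: χ(G) = 2.
A valid 2-coloring: color 1: [1, 5, 8]; color 2: [0, 2].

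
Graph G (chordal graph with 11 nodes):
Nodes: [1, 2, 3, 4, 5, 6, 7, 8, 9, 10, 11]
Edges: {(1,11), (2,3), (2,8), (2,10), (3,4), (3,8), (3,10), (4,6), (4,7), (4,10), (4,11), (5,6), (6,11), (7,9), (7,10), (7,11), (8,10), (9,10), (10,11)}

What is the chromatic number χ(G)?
Clique number ω(G) = 4 (lower bound: χ ≥ ω).
The clique on [4, 7, 10, 11] has size 4, forcing χ ≥ 4, and the coloring below uses 4 colors, so χ(G) = 4.
A valid 4-coloring: color 1: [1, 6, 10]; color 2: [3, 5, 9, 11]; color 3: [2, 4]; color 4: [7, 8].

χ(G) = 4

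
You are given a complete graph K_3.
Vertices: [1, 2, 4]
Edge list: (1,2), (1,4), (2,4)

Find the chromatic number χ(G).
χ(G) = 3

Clique number ω(G) = 3 (lower bound: χ ≥ ω).
The clique on [1, 2, 4] has size 3, forcing χ ≥ 3, and the coloring below uses 3 colors, so χ(G) = 3.
A valid 3-coloring: color 1: [2]; color 2: [4]; color 3: [1].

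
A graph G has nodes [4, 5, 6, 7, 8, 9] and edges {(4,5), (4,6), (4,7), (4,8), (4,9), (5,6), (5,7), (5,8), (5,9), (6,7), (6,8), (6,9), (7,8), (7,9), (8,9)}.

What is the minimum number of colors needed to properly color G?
χ(G) = 6

Clique number ω(G) = 6 (lower bound: χ ≥ ω).
The clique on [4, 5, 6, 7, 8, 9] has size 6, forcing χ ≥ 6, and the coloring below uses 6 colors, so χ(G) = 6.
A valid 6-coloring: color 1: [7]; color 2: [4]; color 3: [5]; color 4: [9]; color 5: [8]; color 6: [6].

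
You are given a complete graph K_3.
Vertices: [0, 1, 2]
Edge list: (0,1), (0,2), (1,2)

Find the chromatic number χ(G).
Clique number ω(G) = 3 (lower bound: χ ≥ ω).
The clique on [0, 1, 2] has size 3, forcing χ ≥ 3, and the coloring below uses 3 colors, so χ(G) = 3.
A valid 3-coloring: color 1: [1]; color 2: [0]; color 3: [2].

χ(G) = 3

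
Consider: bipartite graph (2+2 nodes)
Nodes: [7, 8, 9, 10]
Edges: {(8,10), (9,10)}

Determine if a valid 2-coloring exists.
Yes, G is 2-colorable

A valid 2-coloring: color 1: [7, 10]; color 2: [8, 9].
(χ(G) = 2 ≤ 2.)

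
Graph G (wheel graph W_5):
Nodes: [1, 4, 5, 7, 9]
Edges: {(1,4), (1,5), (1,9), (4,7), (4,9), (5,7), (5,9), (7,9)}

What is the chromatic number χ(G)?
χ(G) = 3

Clique number ω(G) = 3 (lower bound: χ ≥ ω).
The clique on [1, 4, 9] has size 3, forcing χ ≥ 3, and the coloring below uses 3 colors, so χ(G) = 3.
A valid 3-coloring: color 1: [9]; color 2: [1, 7]; color 3: [4, 5].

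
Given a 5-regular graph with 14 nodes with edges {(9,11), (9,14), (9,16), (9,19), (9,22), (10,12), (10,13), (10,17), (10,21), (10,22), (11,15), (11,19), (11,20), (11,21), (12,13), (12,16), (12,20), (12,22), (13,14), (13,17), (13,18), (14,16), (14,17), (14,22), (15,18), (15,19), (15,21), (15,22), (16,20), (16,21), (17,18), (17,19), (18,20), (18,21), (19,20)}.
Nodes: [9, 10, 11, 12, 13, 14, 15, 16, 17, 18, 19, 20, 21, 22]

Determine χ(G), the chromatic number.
Clique number ω(G) = 3 (lower bound: χ ≥ ω).
Suppose a proper 3-coloring c exists. The clique [9, 11, 19] takes 3 distinct colors; by symmetry let c(9) = 1, c(11) = 2, c(19) = 3.
- Vertex 15: neighbors [11, 19] already have colors [2, 3] ⇒ c(15) = 1.
- Vertex 20: neighbors [11, 19] already have colors [2, 3] ⇒ c(20) = 1.
- Vertex 21: neighbors [15, 11] already have colors [1, 2] ⇒ c(21) = 3.
- Vertex 16: neighbors [9, 21] already have colors [1, 3] ⇒ c(16) = 2.
- Vertex 12: neighbors [20, 16] already have colors [1, 2] ⇒ c(12) = 3.
- Vertex 14: neighbors [9, 16] already have colors [1, 2] ⇒ c(14) = 3.
- Vertex 18: neighbors [15, 21] already have colors [1, 3] ⇒ c(18) = 2.
- Vertex 13: neighbors [18, 12] already have colors [2, 3] ⇒ c(13) = 1.
- Vertex 17: neighbors [13, 18, 14] already have colors [1, 2, 3] — all 3 colors blocked. Contradiction.
The forced assignments end in a contradiction, so G has no proper 3-coloring (χ ≥ 4).
The coloring below uses 4 colors, so χ(G) = 4.
A valid 4-coloring: color 1: [17, 20, 21, 22]; color 2: [10, 11, 16, 18]; color 3: [12, 14, 19]; color 4: [9, 13, 15].

χ(G) = 4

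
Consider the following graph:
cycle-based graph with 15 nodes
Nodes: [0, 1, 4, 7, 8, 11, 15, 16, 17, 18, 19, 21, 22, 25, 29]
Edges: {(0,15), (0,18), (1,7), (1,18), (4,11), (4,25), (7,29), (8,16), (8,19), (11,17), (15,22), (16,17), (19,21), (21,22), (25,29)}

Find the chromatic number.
Clique number ω(G) = 2 (lower bound: χ ≥ ω).
Odd cycle [15, 0, 18, 1, 7, 29, 25, 4, 11, 17, 16, 8, 19, 21, 22] needs 3 colors (χ ≥ 3).
The coloring below uses 3 colors, so χ(G) = 3.
A valid 3-coloring: color 1: [7, 11, 15, 16, 18, 21, 25]; color 2: [0, 1, 4, 8, 17, 22, 29]; color 3: [19].

χ(G) = 3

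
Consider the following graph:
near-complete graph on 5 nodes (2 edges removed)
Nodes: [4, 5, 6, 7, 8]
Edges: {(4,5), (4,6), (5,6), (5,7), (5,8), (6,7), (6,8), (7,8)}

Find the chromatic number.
χ(G) = 4

Clique number ω(G) = 4 (lower bound: χ ≥ ω).
The clique on [5, 6, 7, 8] has size 4, forcing χ ≥ 4, and the coloring below uses 4 colors, so χ(G) = 4.
A valid 4-coloring: color 1: [5]; color 2: [6]; color 3: [4, 7]; color 4: [8].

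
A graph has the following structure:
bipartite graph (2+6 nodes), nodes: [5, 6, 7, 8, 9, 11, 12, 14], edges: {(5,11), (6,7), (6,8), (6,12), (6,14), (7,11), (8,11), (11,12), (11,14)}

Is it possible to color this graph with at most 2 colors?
Yes, G is 2-colorable

A valid 2-coloring: color 1: [6, 9, 11]; color 2: [5, 7, 8, 12, 14].
(χ(G) = 2 ≤ 2.)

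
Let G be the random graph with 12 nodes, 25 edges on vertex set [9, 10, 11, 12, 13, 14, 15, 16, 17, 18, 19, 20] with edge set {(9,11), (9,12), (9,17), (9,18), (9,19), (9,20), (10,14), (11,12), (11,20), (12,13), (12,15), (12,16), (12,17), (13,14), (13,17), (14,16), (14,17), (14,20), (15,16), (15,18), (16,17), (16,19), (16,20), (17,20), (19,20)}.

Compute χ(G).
χ(G) = 4

Clique number ω(G) = 4 (lower bound: χ ≥ ω).
The clique on [14, 16, 17, 20] has size 4, forcing χ ≥ 4, and the coloring below uses 4 colors, so χ(G) = 4.
A valid 4-coloring: color 1: [10, 11, 15, 17, 19]; color 2: [12, 18, 20]; color 3: [9, 13, 16]; color 4: [14].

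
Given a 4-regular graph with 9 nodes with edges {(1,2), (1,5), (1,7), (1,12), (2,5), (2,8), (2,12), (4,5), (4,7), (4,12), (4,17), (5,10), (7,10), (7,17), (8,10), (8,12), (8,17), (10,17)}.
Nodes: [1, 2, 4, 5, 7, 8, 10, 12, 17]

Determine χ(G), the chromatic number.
Clique number ω(G) = 3 (lower bound: χ ≥ ω).
Suppose a proper 3-coloring c exists. The clique [1, 2, 5] takes 3 distinct colors; by symmetry let c(1) = 1, c(2) = 2, c(5) = 3.
- Vertex 12: neighbors [1, 2] already have colors [1, 2] ⇒ c(12) = 3.
- Vertex 8: neighbors [2, 12] already have colors [2, 3] ⇒ c(8) = 1.
- Vertex 10: neighbors [8, 5] already have colors [1, 3] ⇒ c(10) = 2.
- Vertex 7: neighbors [1, 10] already have colors [1, 2] ⇒ c(7) = 3.
- Vertex 17: neighbors [8, 10, 7] already have colors [1, 2, 3] — all 3 colors blocked. Contradiction.
The forced assignments end in a contradiction, so G has no proper 3-coloring (χ ≥ 4).
The coloring below uses 4 colors, so χ(G) = 4.
A valid 4-coloring: color 1: [5, 12, 17]; color 2: [7, 8]; color 3: [2, 4, 10]; color 4: [1].

χ(G) = 4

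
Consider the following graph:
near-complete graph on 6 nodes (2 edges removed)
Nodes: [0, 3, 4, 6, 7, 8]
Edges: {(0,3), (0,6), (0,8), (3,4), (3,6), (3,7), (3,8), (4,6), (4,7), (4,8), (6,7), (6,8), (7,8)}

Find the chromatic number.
Clique number ω(G) = 5 (lower bound: χ ≥ ω).
The clique on [3, 4, 6, 7, 8] has size 5, forcing χ ≥ 5, and the coloring below uses 5 colors, so χ(G) = 5.
A valid 5-coloring: color 1: [6]; color 2: [3]; color 3: [8]; color 4: [0, 7]; color 5: [4].

χ(G) = 5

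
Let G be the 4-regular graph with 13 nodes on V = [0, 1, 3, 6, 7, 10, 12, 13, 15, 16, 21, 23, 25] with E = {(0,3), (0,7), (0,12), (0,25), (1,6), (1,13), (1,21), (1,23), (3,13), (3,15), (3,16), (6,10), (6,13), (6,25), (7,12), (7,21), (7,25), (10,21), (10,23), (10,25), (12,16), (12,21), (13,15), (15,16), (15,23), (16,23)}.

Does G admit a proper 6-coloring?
Yes, G is 6-colorable

A valid 6-coloring: color 1: [13, 16, 21, 25]; color 2: [3, 6, 12, 23]; color 3: [1, 7, 10, 15]; color 4: [0].
(χ(G) = 4 ≤ 6.)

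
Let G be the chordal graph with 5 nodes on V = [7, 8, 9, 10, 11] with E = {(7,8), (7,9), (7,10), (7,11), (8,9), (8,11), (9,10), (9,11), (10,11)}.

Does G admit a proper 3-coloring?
No, G is not 3-colorable

The clique on vertices [7, 8, 9, 11] has size 4 > 3, so it alone needs 4 colors.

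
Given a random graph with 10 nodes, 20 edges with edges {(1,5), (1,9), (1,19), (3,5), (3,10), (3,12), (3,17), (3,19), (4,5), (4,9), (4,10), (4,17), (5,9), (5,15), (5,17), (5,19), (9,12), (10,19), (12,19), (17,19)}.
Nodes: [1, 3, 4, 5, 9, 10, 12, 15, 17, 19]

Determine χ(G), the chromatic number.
χ(G) = 4

Clique number ω(G) = 4 (lower bound: χ ≥ ω).
The clique on [3, 5, 17, 19] has size 4, forcing χ ≥ 4, and the coloring below uses 4 colors, so χ(G) = 4.
A valid 4-coloring: color 1: [5, 10, 12]; color 2: [4, 15, 19]; color 3: [3, 9]; color 4: [1, 17].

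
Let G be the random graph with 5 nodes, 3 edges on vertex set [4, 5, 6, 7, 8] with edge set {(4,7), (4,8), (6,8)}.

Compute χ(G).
Clique number ω(G) = 2 (lower bound: χ ≥ ω).
The graph is bipartite (no odd cycle), so 2 colors suffice: χ(G) = 2.
A valid 2-coloring: color 1: [5, 7, 8]; color 2: [4, 6].

χ(G) = 2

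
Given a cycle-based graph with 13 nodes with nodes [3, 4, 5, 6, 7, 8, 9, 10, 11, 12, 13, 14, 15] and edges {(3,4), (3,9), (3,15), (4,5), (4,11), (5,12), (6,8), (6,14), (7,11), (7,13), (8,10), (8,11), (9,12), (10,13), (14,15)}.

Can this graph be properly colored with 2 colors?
Odd cycle [7, 13, 10, 8, 11] needs 3 colors (χ ≥ 3).
Hence χ(G) ≥ 3 > 2, so no proper 2-coloring exists.

No, G is not 2-colorable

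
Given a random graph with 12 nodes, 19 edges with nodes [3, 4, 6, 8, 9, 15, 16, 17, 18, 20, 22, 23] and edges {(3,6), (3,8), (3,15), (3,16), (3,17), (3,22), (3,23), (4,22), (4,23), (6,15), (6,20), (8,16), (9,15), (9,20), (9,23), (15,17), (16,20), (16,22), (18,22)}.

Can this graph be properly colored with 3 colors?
Yes, G is 3-colorable

A valid 3-coloring: color 1: [3, 4, 9, 18]; color 2: [8, 15, 20, 22, 23]; color 3: [6, 16, 17].
(χ(G) = 3 ≤ 3.)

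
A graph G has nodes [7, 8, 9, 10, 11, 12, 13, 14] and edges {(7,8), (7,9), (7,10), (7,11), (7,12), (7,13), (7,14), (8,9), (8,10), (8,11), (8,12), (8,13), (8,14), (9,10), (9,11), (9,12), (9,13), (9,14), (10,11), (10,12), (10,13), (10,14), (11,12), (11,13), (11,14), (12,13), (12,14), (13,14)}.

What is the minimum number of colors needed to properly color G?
Clique number ω(G) = 8 (lower bound: χ ≥ ω).
The clique on [7, 8, 9, 10, 11, 12, 13, 14] has size 8, forcing χ ≥ 8, and the coloring below uses 8 colors, so χ(G) = 8.
A valid 8-coloring: color 1: [10]; color 2: [11]; color 3: [7]; color 4: [13]; color 5: [9]; color 6: [12]; color 7: [8]; color 8: [14].

χ(G) = 8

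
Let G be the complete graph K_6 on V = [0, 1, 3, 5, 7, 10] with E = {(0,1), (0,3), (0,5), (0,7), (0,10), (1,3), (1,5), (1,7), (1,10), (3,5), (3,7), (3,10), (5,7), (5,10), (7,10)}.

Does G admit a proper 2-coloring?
No, G is not 2-colorable

The clique on vertices [0, 1, 3, 5, 7, 10] has size 6 > 2, so it alone needs 6 colors.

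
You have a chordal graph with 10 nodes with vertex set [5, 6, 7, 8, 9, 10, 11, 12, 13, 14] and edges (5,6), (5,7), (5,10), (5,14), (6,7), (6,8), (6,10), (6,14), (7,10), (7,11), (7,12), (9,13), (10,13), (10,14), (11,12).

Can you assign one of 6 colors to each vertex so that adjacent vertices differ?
Yes, G is 6-colorable

A valid 6-coloring: color 1: [8, 9, 10, 12]; color 2: [6, 11, 13]; color 3: [7, 14]; color 4: [5].
(χ(G) = 4 ≤ 6.)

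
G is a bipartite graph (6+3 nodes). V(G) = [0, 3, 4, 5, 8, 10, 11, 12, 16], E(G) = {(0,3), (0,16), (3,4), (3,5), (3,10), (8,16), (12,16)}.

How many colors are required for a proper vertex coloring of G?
χ(G) = 2

Clique number ω(G) = 2 (lower bound: χ ≥ ω).
The graph is bipartite (no odd cycle), so 2 colors suffice: χ(G) = 2.
A valid 2-coloring: color 1: [3, 11, 16]; color 2: [0, 4, 5, 8, 10, 12].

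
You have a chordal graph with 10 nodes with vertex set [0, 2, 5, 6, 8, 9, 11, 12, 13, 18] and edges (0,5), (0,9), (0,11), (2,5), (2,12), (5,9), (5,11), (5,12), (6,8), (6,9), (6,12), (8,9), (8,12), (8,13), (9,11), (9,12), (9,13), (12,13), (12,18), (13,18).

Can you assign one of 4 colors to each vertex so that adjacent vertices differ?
A valid 4-coloring: color 1: [0, 12]; color 2: [2, 9, 18]; color 3: [5, 8]; color 4: [6, 11, 13].
(χ(G) = 4 ≤ 4.)

Yes, G is 4-colorable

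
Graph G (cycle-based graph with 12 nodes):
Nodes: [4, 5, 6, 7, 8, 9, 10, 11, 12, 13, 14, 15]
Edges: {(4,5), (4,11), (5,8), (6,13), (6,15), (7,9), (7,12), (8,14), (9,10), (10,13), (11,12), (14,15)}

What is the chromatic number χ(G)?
Clique number ω(G) = 2 (lower bound: χ ≥ ω).
The graph is bipartite (no odd cycle), so 2 colors suffice: χ(G) = 2.
A valid 2-coloring: color 1: [5, 6, 7, 10, 11, 14]; color 2: [4, 8, 9, 12, 13, 15].

χ(G) = 2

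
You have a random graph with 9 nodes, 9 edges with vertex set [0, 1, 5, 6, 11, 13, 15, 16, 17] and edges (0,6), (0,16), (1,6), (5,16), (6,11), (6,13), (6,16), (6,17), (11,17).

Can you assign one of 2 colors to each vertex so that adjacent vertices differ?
The clique on vertices [0, 6, 16] has size 3 > 2, so it alone needs 3 colors.

No, G is not 2-colorable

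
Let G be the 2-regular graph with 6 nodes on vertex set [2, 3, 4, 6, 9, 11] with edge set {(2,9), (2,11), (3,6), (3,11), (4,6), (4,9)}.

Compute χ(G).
Clique number ω(G) = 2 (lower bound: χ ≥ ω).
The graph is bipartite (no odd cycle), so 2 colors suffice: χ(G) = 2.
A valid 2-coloring: color 1: [2, 3, 4]; color 2: [6, 9, 11].

χ(G) = 2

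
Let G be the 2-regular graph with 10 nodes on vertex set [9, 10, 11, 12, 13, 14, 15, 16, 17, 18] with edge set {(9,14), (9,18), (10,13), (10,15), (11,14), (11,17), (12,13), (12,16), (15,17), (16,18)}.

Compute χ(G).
Clique number ω(G) = 2 (lower bound: χ ≥ ω).
The graph is bipartite (no odd cycle), so 2 colors suffice: χ(G) = 2.
A valid 2-coloring: color 1: [10, 12, 14, 17, 18]; color 2: [9, 11, 13, 15, 16].

χ(G) = 2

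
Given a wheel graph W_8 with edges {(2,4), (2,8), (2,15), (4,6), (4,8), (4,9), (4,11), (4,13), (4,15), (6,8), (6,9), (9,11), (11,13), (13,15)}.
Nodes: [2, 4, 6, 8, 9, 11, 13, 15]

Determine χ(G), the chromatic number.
Clique number ω(G) = 3 (lower bound: χ ≥ ω).
Odd cycle [15, 2, 8, 6, 9, 11, 13] needs 3 colors (χ ≥ 3).
Vertex 4 is adjacent to every vertex of [2, 6, 8, 9, 11, 13, 15], which already need 3 colors among themselves, so 4 needs a new color (χ ≥ 4).
The coloring below uses 4 colors, so χ(G) = 4.
A valid 4-coloring: color 1: [4]; color 2: [8, 11, 15]; color 3: [2, 6, 13]; color 4: [9].

χ(G) = 4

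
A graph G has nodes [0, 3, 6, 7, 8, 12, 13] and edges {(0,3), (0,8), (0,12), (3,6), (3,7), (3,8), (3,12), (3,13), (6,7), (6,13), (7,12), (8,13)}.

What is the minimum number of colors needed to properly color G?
χ(G) = 3

Clique number ω(G) = 3 (lower bound: χ ≥ ω).
The clique on [0, 3, 8] has size 3, forcing χ ≥ 3, and the coloring below uses 3 colors, so χ(G) = 3.
A valid 3-coloring: color 1: [3]; color 2: [6, 8, 12]; color 3: [0, 7, 13].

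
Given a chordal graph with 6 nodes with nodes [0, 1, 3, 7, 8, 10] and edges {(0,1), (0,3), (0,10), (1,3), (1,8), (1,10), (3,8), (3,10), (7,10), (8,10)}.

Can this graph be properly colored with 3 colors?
No, G is not 3-colorable

The clique on vertices [1, 3, 8, 10] has size 4 > 3, so it alone needs 4 colors.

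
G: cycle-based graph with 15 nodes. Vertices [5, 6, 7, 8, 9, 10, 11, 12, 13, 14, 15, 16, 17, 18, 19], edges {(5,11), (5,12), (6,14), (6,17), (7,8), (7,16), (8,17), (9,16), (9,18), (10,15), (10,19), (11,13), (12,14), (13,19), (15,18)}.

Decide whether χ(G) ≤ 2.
No, G is not 2-colorable

Odd cycle [15, 18, 9, 16, 7, 8, 17, 6, 14, 12, 5, 11, 13, 19, 10] needs 3 colors (χ ≥ 3).
Hence χ(G) ≥ 3 > 2, so no proper 2-coloring exists.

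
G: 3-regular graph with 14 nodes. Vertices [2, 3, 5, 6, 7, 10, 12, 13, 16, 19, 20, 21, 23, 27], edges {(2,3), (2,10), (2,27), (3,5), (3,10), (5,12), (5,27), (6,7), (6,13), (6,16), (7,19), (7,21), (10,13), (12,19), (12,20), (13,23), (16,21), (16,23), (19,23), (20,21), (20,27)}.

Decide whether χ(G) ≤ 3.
A valid 3-coloring: color 1: [2, 5, 7, 13, 16, 20]; color 2: [3, 6, 12, 21, 23, 27]; color 3: [10, 19].
(χ(G) = 3 ≤ 3.)

Yes, G is 3-colorable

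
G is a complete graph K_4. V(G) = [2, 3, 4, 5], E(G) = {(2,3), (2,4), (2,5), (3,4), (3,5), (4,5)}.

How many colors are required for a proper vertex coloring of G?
χ(G) = 4

Clique number ω(G) = 4 (lower bound: χ ≥ ω).
The clique on [2, 3, 4, 5] has size 4, forcing χ ≥ 4, and the coloring below uses 4 colors, so χ(G) = 4.
A valid 4-coloring: color 1: [4]; color 2: [2]; color 3: [3]; color 4: [5].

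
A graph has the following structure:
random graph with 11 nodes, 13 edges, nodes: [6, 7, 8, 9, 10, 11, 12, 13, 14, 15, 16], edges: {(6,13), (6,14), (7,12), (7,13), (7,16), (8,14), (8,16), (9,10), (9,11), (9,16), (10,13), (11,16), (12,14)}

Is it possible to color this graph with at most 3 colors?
A valid 3-coloring: color 1: [13, 14, 15, 16]; color 2: [6, 7, 8, 9]; color 3: [10, 11, 12].
(χ(G) = 3 ≤ 3.)

Yes, G is 3-colorable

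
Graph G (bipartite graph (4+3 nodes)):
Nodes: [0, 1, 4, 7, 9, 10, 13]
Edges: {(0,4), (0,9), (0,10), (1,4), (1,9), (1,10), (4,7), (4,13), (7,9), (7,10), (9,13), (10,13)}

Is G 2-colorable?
A valid 2-coloring: color 1: [4, 9, 10]; color 2: [0, 1, 7, 13].
(χ(G) = 2 ≤ 2.)

Yes, G is 2-colorable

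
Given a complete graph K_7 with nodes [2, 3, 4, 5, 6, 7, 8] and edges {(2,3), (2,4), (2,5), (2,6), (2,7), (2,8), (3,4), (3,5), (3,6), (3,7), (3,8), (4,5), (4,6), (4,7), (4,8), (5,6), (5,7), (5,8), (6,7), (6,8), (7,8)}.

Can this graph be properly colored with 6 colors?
The clique on vertices [2, 3, 4, 5, 6, 7, 8] has size 7 > 6, so it alone needs 7 colors.

No, G is not 6-colorable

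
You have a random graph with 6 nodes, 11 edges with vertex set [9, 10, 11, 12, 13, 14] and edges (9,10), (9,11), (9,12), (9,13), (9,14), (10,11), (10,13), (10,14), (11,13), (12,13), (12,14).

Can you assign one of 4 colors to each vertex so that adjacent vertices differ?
A valid 4-coloring: color 1: [9]; color 2: [13, 14]; color 3: [10, 12]; color 4: [11].
(χ(G) = 4 ≤ 4.)

Yes, G is 4-colorable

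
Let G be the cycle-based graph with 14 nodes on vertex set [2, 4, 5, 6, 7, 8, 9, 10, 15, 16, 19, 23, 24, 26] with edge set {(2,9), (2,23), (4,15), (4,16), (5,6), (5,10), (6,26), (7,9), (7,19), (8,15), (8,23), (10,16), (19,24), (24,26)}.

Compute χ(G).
χ(G) = 2

Clique number ω(G) = 2 (lower bound: χ ≥ ω).
The graph is bipartite (no odd cycle), so 2 colors suffice: χ(G) = 2.
A valid 2-coloring: color 1: [5, 9, 15, 16, 19, 23, 26]; color 2: [2, 4, 6, 7, 8, 10, 24].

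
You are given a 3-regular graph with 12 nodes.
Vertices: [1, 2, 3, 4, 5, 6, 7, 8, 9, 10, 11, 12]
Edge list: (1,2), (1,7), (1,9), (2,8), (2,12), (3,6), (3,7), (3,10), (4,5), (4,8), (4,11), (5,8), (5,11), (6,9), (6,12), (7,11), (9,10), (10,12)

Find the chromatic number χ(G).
χ(G) = 3

Clique number ω(G) = 3 (lower bound: χ ≥ ω).
The clique on [4, 5, 8] has size 3, forcing χ ≥ 3, and the coloring below uses 3 colors, so χ(G) = 3.
A valid 3-coloring: color 1: [1, 6, 8, 10, 11]; color 2: [2, 3, 5, 9]; color 3: [4, 7, 12].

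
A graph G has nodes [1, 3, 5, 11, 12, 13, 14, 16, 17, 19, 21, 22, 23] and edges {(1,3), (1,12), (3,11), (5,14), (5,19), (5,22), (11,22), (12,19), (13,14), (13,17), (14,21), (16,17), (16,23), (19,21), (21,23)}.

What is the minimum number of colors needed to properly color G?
χ(G) = 3

Clique number ω(G) = 2 (lower bound: χ ≥ ω).
Odd cycle [1, 12, 19, 5, 22, 11, 3] needs 3 colors (χ ≥ 3).
The coloring below uses 3 colors, so χ(G) = 3.
A valid 3-coloring: color 1: [1, 11, 14, 17, 19, 23]; color 2: [3, 5, 12, 13, 16, 21]; color 3: [22].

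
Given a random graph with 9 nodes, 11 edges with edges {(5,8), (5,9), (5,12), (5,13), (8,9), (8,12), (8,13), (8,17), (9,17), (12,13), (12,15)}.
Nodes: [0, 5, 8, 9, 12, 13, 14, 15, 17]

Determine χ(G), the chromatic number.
Clique number ω(G) = 4 (lower bound: χ ≥ ω).
The clique on [5, 8, 12, 13] has size 4, forcing χ ≥ 4, and the coloring below uses 4 colors, so χ(G) = 4.
A valid 4-coloring: color 1: [0, 8, 14, 15]; color 2: [5, 17]; color 3: [9, 12]; color 4: [13].

χ(G) = 4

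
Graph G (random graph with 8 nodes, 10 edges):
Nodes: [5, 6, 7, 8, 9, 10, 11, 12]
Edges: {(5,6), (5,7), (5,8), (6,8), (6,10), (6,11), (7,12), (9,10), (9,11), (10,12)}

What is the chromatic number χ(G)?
χ(G) = 3

Clique number ω(G) = 3 (lower bound: χ ≥ ω).
The clique on [5, 6, 8] has size 3, forcing χ ≥ 3, and the coloring below uses 3 colors, so χ(G) = 3.
A valid 3-coloring: color 1: [6, 7, 9]; color 2: [5, 10, 11]; color 3: [8, 12].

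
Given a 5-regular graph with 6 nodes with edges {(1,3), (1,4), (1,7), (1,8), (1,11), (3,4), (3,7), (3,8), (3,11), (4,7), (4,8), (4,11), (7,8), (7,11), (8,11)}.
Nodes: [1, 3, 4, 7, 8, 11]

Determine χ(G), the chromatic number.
Clique number ω(G) = 6 (lower bound: χ ≥ ω).
The clique on [1, 3, 4, 7, 8, 11] has size 6, forcing χ ≥ 6, and the coloring below uses 6 colors, so χ(G) = 6.
A valid 6-coloring: color 1: [1]; color 2: [11]; color 3: [4]; color 4: [7]; color 5: [3]; color 6: [8].

χ(G) = 6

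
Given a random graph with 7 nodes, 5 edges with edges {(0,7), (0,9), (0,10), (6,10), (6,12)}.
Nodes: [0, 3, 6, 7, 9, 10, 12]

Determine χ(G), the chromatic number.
χ(G) = 2

Clique number ω(G) = 2 (lower bound: χ ≥ ω).
The graph is bipartite (no odd cycle), so 2 colors suffice: χ(G) = 2.
A valid 2-coloring: color 1: [0, 3, 6]; color 2: [7, 9, 10, 12].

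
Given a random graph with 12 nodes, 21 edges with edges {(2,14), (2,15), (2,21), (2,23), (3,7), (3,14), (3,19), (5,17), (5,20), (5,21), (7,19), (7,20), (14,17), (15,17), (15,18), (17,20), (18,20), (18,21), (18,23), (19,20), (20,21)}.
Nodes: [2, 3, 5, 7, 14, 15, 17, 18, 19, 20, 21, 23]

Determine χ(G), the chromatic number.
Clique number ω(G) = 3 (lower bound: χ ≥ ω).
Suppose a proper 3-coloring c exists. The clique [3, 7, 19] takes 3 distinct colors; by symmetry let c(3) = 1, c(7) = 2, c(19) = 3.
- Vertex 20: neighbors [7, 19] already have colors [2, 3] ⇒ c(20) = 1.
- Vertex 17: neighbors [20] already have colors [1]; try each remaining color.
- Case c(17) = 2:
  - Vertex 5: neighbors [20, 17] already have colors [1, 2] ⇒ c(5) = 3.
  - Vertex 21: neighbors [20, 5] already have colors [1, 3] ⇒ c(21) = 2.
  - Vertex 18: neighbors [20, 21] already have colors [1, 2] ⇒ c(18) = 3.
  - Vertex 14: neighbors [3, 17] already have colors [1, 2] ⇒ c(14) = 3.
  - Vertex 2: neighbors [21, 14] already have colors [2, 3] ⇒ c(2) = 1.
  - Vertex 15: neighbors [2, 17, 18] already have colors [1, 2, 3] — all 3 colors blocked. Contradiction.
- Case c(17) = 3:
  - Vertex 5: neighbors [20, 17] already have colors [1, 3] ⇒ c(5) = 2.
  - Vertex 21: neighbors [20, 5] already have colors [1, 2] ⇒ c(21) = 3.
  - Vertex 18: neighbors [20, 21] already have colors [1, 3] ⇒ c(18) = 2.
  - Vertex 14: neighbors [3, 17] already have colors [1, 3] ⇒ c(14) = 2.
  - Vertex 2: neighbors [14, 21] already have colors [2, 3] ⇒ c(2) = 1.
  - Vertex 15: neighbors [2, 18, 17] already have colors [1, 2, 3] — all 3 colors blocked. Contradiction.
Every case ends in a contradiction, so G has no proper 3-coloring (χ ≥ 4).
The coloring below uses 4 colors, so χ(G) = 4.
A valid 4-coloring: color 1: [14, 15, 20, 23]; color 2: [7, 17, 21]; color 3: [2, 5, 18, 19]; color 4: [3].

χ(G) = 4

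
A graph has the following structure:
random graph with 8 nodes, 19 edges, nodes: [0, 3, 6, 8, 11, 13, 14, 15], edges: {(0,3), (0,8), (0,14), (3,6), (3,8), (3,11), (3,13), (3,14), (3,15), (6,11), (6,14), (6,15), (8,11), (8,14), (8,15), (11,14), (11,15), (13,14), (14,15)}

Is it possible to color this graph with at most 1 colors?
The clique on vertices [3, 8, 11, 14, 15] has size 5 > 1, so it alone needs 5 colors.

No, G is not 1-colorable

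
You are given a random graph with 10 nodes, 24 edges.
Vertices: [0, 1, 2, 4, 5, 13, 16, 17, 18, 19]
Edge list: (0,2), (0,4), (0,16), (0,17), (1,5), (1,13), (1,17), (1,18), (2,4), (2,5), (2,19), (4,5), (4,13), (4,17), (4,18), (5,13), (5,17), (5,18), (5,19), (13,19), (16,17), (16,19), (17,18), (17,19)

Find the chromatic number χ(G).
Clique number ω(G) = 4 (lower bound: χ ≥ ω).
The clique on [1, 5, 17, 18] has size 4, forcing χ ≥ 4, and the coloring below uses 4 colors, so χ(G) = 4.
A valid 4-coloring: color 1: [2, 13, 17]; color 2: [0, 5]; color 3: [1, 4, 19]; color 4: [16, 18].

χ(G) = 4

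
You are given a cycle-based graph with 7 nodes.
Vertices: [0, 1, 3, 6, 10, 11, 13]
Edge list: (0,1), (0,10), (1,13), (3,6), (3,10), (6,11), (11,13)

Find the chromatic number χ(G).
χ(G) = 3

Clique number ω(G) = 2 (lower bound: χ ≥ ω).
Odd cycle [6, 3, 10, 0, 1, 13, 11] needs 3 colors (χ ≥ 3).
The coloring below uses 3 colors, so χ(G) = 3.
A valid 3-coloring: color 1: [6, 10, 13]; color 2: [0, 3, 11]; color 3: [1].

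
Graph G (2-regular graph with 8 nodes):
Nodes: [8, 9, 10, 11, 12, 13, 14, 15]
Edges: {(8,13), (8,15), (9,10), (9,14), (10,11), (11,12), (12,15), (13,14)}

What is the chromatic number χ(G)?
χ(G) = 2

Clique number ω(G) = 2 (lower bound: χ ≥ ω).
The graph is bipartite (no odd cycle), so 2 colors suffice: χ(G) = 2.
A valid 2-coloring: color 1: [9, 11, 13, 15]; color 2: [8, 10, 12, 14].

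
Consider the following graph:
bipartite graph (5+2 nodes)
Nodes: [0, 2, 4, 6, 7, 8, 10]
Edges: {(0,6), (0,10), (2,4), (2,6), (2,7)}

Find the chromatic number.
χ(G) = 2

Clique number ω(G) = 2 (lower bound: χ ≥ ω).
The graph is bipartite (no odd cycle), so 2 colors suffice: χ(G) = 2.
A valid 2-coloring: color 1: [0, 2, 8]; color 2: [4, 6, 7, 10].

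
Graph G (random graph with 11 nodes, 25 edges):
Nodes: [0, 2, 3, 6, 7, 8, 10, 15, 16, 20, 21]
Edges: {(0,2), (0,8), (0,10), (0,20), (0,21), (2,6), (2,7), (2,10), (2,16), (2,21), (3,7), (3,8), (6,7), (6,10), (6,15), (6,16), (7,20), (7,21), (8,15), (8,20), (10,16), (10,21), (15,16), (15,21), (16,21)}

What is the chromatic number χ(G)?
χ(G) = 4

Clique number ω(G) = 4 (lower bound: χ ≥ ω).
The clique on [0, 2, 10, 21] has size 4, forcing χ ≥ 4, and the coloring below uses 4 colors, so χ(G) = 4.
A valid 4-coloring: color 1: [2, 3, 15, 20]; color 2: [6, 8, 21]; color 3: [0, 7, 16]; color 4: [10].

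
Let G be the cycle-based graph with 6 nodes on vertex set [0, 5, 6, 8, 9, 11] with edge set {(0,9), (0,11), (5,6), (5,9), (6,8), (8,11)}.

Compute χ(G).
Clique number ω(G) = 2 (lower bound: χ ≥ ω).
The graph is bipartite (no odd cycle), so 2 colors suffice: χ(G) = 2.
A valid 2-coloring: color 1: [0, 5, 8]; color 2: [6, 9, 11].

χ(G) = 2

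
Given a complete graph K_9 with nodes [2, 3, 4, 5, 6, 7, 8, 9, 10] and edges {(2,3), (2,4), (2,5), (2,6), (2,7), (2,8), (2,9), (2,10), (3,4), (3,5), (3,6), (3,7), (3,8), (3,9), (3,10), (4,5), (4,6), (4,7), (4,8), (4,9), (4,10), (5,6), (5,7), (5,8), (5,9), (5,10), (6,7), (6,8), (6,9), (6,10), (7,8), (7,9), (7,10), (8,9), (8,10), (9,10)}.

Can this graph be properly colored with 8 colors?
The clique on vertices [2, 3, 4, 5, 6, 7, 8, 9, 10] has size 9 > 8, so it alone needs 9 colors.

No, G is not 8-colorable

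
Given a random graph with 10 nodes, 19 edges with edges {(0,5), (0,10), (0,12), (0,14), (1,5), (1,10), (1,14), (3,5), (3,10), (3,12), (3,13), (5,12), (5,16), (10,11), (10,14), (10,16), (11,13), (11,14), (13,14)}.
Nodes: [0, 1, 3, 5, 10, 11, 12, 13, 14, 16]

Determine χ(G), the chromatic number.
χ(G) = 3

Clique number ω(G) = 3 (lower bound: χ ≥ ω).
The clique on [0, 10, 14] has size 3, forcing χ ≥ 3, and the coloring below uses 3 colors, so χ(G) = 3.
A valid 3-coloring: color 1: [5, 10, 13]; color 2: [12, 14, 16]; color 3: [0, 1, 3, 11].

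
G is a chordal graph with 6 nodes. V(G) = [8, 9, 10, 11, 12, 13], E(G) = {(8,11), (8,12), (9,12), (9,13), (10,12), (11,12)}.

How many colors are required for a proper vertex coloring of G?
χ(G) = 3

Clique number ω(G) = 3 (lower bound: χ ≥ ω).
The clique on [8, 11, 12] has size 3, forcing χ ≥ 3, and the coloring below uses 3 colors, so χ(G) = 3.
A valid 3-coloring: color 1: [12, 13]; color 2: [9, 10, 11]; color 3: [8].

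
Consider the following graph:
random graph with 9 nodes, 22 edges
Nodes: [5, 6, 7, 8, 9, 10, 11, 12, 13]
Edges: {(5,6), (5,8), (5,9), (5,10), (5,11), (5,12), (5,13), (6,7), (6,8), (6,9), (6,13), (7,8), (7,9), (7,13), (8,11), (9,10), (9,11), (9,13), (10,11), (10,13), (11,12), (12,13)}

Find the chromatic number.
χ(G) = 4

Clique number ω(G) = 4 (lower bound: χ ≥ ω).
The clique on [5, 9, 10, 11] has size 4, forcing χ ≥ 4, and the coloring below uses 4 colors, so χ(G) = 4.
A valid 4-coloring: color 1: [5, 7]; color 2: [8, 9, 12]; color 3: [11, 13]; color 4: [6, 10].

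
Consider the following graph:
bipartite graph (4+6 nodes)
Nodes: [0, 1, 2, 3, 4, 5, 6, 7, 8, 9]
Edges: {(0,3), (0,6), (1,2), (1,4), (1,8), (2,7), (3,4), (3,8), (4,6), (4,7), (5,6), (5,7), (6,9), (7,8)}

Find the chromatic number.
χ(G) = 2

Clique number ω(G) = 2 (lower bound: χ ≥ ω).
The graph is bipartite (no odd cycle), so 2 colors suffice: χ(G) = 2.
A valid 2-coloring: color 1: [1, 3, 6, 7]; color 2: [0, 2, 4, 5, 8, 9].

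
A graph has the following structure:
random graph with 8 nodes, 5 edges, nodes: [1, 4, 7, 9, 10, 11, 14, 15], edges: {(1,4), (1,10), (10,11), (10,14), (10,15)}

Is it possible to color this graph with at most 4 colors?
Yes, G is 4-colorable

A valid 4-coloring: color 1: [4, 7, 9, 10]; color 2: [1, 11, 14, 15].
(χ(G) = 2 ≤ 4.)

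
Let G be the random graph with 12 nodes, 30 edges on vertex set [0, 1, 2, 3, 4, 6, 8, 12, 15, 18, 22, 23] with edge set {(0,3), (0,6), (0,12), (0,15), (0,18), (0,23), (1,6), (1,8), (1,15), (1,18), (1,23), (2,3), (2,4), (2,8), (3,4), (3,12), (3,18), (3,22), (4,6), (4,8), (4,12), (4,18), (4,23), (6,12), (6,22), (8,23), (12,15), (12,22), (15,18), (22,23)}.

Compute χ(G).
χ(G) = 3

Clique number ω(G) = 3 (lower bound: χ ≥ ω).
The clique on [0, 3, 18] has size 3, forcing χ ≥ 3, and the coloring below uses 3 colors, so χ(G) = 3.
A valid 3-coloring: color 1: [0, 1, 4, 22]; color 2: [2, 12, 18, 23]; color 3: [3, 6, 8, 15].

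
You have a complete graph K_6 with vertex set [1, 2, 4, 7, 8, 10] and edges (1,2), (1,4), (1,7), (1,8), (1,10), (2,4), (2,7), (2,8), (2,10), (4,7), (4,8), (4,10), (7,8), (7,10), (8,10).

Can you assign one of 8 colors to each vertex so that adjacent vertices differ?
A valid 8-coloring: color 1: [7]; color 2: [2]; color 3: [10]; color 4: [1]; color 5: [4]; color 6: [8].
(χ(G) = 6 ≤ 8.)

Yes, G is 8-colorable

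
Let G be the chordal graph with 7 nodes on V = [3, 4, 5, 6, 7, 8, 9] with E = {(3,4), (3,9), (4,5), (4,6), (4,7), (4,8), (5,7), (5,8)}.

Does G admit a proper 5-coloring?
Yes, G is 5-colorable

A valid 5-coloring: color 1: [4, 9]; color 2: [3, 5, 6]; color 3: [7, 8].
(χ(G) = 3 ≤ 5.)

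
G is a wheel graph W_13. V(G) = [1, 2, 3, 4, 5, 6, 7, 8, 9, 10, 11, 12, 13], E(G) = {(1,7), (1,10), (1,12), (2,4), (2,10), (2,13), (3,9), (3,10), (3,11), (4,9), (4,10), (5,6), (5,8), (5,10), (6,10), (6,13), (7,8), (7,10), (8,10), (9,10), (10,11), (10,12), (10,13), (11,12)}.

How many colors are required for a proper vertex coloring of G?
Clique number ω(G) = 3 (lower bound: χ ≥ ω).
The clique on [1, 10, 12] has size 3, forcing χ ≥ 3, and the coloring below uses 3 colors, so χ(G) = 3.
A valid 3-coloring: color 1: [10]; color 2: [1, 2, 6, 8, 9, 11]; color 3: [3, 4, 5, 7, 12, 13].

χ(G) = 3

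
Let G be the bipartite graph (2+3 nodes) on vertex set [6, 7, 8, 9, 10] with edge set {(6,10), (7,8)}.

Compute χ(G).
Clique number ω(G) = 2 (lower bound: χ ≥ ω).
The graph is bipartite (no odd cycle), so 2 colors suffice: χ(G) = 2.
A valid 2-coloring: color 1: [6, 7, 9]; color 2: [8, 10].

χ(G) = 2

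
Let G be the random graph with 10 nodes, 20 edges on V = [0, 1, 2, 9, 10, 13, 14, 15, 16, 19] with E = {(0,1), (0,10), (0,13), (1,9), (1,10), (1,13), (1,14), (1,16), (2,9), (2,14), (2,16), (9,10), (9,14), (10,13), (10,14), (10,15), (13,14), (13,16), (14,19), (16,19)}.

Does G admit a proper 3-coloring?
No, G is not 3-colorable

The clique on vertices [1, 9, 10, 14] has size 4 > 3, so it alone needs 4 colors.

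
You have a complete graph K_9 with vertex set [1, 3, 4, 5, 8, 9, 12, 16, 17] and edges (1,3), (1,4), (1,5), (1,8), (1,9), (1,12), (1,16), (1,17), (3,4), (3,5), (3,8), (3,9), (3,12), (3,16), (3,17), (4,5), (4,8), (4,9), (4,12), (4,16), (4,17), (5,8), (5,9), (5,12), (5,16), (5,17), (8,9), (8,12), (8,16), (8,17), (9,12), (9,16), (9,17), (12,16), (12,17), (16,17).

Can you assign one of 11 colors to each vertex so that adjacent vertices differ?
A valid 11-coloring: color 1: [8]; color 2: [5]; color 3: [4]; color 4: [3]; color 5: [16]; color 6: [9]; color 7: [1]; color 8: [17]; color 9: [12].
(χ(G) = 9 ≤ 11.)

Yes, G is 11-colorable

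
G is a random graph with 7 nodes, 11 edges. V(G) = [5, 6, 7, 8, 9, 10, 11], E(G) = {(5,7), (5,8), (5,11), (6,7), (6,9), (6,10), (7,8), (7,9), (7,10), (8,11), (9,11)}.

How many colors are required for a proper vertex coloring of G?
Clique number ω(G) = 3 (lower bound: χ ≥ ω).
The clique on [5, 8, 11] has size 3, forcing χ ≥ 3, and the coloring below uses 3 colors, so χ(G) = 3.
A valid 3-coloring: color 1: [7, 11]; color 2: [6, 8]; color 3: [5, 9, 10].

χ(G) = 3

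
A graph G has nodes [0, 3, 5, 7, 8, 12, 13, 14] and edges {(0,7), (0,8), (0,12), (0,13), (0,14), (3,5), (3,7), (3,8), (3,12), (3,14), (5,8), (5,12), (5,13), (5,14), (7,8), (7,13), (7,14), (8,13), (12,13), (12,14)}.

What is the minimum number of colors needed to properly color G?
Clique number ω(G) = 4 (lower bound: χ ≥ ω).
The clique on [0, 7, 8, 13] has size 4, forcing χ ≥ 4, and the coloring below uses 4 colors, so χ(G) = 4.
A valid 4-coloring: color 1: [13, 14]; color 2: [5, 7]; color 3: [0, 3]; color 4: [8, 12].

χ(G) = 4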